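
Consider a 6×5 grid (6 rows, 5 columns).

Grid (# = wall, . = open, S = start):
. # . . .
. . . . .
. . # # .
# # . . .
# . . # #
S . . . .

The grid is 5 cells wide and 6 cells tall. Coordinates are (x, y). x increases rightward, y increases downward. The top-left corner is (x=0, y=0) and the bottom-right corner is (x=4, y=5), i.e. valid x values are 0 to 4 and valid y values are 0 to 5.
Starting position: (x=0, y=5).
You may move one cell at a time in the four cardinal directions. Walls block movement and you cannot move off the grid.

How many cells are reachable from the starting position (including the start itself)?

Answer: Reachable cells: 22

Derivation:
BFS flood-fill from (x=0, y=5):
  Distance 0: (x=0, y=5)
  Distance 1: (x=1, y=5)
  Distance 2: (x=1, y=4), (x=2, y=5)
  Distance 3: (x=2, y=4), (x=3, y=5)
  Distance 4: (x=2, y=3), (x=4, y=5)
  Distance 5: (x=3, y=3)
  Distance 6: (x=4, y=3)
  Distance 7: (x=4, y=2)
  Distance 8: (x=4, y=1)
  Distance 9: (x=4, y=0), (x=3, y=1)
  Distance 10: (x=3, y=0), (x=2, y=1)
  Distance 11: (x=2, y=0), (x=1, y=1)
  Distance 12: (x=0, y=1), (x=1, y=2)
  Distance 13: (x=0, y=0), (x=0, y=2)
Total reachable: 22 (grid has 22 open cells total)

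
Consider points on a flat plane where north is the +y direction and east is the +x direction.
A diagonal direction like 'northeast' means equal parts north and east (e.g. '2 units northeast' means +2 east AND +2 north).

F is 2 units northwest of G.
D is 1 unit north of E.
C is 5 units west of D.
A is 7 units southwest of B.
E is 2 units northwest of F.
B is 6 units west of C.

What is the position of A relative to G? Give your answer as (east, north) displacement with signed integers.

Answer: A is at (east=-22, north=-2) relative to G.

Derivation:
Place G at the origin (east=0, north=0).
  F is 2 units northwest of G: delta (east=-2, north=+2); F at (east=-2, north=2).
  E is 2 units northwest of F: delta (east=-2, north=+2); E at (east=-4, north=4).
  D is 1 unit north of E: delta (east=+0, north=+1); D at (east=-4, north=5).
  C is 5 units west of D: delta (east=-5, north=+0); C at (east=-9, north=5).
  B is 6 units west of C: delta (east=-6, north=+0); B at (east=-15, north=5).
  A is 7 units southwest of B: delta (east=-7, north=-7); A at (east=-22, north=-2).
Therefore A relative to G: (east=-22, north=-2).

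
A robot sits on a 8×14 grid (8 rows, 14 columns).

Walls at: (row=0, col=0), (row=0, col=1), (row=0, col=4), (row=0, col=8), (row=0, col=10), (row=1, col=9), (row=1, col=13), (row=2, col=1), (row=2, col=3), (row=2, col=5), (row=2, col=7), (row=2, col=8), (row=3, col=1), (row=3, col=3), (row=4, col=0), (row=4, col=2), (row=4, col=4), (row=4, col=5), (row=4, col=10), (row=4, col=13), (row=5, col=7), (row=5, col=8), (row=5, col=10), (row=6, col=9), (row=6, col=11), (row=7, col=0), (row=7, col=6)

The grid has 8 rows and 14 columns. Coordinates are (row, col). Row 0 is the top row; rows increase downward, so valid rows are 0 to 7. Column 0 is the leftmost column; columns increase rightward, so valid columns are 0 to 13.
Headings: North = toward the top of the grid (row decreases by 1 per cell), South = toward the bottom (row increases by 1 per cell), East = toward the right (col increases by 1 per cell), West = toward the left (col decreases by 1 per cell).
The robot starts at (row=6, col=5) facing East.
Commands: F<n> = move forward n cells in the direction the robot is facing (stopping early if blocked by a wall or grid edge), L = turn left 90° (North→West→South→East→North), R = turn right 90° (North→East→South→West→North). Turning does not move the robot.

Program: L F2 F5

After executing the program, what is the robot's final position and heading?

Start: (row=6, col=5), facing East
  L: turn left, now facing North
  F2: move forward 1/2 (blocked), now at (row=5, col=5)
  F5: move forward 0/5 (blocked), now at (row=5, col=5)
Final: (row=5, col=5), facing North

Answer: Final position: (row=5, col=5), facing North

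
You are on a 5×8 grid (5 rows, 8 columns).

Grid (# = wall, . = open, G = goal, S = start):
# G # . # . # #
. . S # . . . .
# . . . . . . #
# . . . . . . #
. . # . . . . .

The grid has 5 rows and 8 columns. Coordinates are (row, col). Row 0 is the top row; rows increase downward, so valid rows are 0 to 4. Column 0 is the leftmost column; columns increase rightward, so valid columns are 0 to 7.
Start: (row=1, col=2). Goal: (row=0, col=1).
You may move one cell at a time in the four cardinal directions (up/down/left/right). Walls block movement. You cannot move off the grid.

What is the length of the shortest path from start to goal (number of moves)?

Answer: Shortest path length: 2

Derivation:
BFS from (row=1, col=2) until reaching (row=0, col=1):
  Distance 0: (row=1, col=2)
  Distance 1: (row=1, col=1), (row=2, col=2)
  Distance 2: (row=0, col=1), (row=1, col=0), (row=2, col=1), (row=2, col=3), (row=3, col=2)  <- goal reached here
One shortest path (2 moves): (row=1, col=2) -> (row=1, col=1) -> (row=0, col=1)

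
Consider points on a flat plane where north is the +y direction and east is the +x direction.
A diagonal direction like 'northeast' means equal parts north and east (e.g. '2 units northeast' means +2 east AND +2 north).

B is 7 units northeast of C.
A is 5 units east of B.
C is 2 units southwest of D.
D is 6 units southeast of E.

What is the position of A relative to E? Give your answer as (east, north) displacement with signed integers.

Place E at the origin (east=0, north=0).
  D is 6 units southeast of E: delta (east=+6, north=-6); D at (east=6, north=-6).
  C is 2 units southwest of D: delta (east=-2, north=-2); C at (east=4, north=-8).
  B is 7 units northeast of C: delta (east=+7, north=+7); B at (east=11, north=-1).
  A is 5 units east of B: delta (east=+5, north=+0); A at (east=16, north=-1).
Therefore A relative to E: (east=16, north=-1).

Answer: A is at (east=16, north=-1) relative to E.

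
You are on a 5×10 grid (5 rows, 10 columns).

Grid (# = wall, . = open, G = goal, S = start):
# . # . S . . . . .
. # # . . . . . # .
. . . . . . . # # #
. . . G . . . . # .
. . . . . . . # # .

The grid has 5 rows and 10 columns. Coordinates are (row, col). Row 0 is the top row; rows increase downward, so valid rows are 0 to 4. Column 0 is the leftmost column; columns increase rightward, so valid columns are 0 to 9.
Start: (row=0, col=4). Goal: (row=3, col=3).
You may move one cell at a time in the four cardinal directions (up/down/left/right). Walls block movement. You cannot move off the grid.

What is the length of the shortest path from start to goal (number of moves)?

Answer: Shortest path length: 4

Derivation:
BFS from (row=0, col=4) until reaching (row=3, col=3):
  Distance 0: (row=0, col=4)
  Distance 1: (row=0, col=3), (row=0, col=5), (row=1, col=4)
  Distance 2: (row=0, col=6), (row=1, col=3), (row=1, col=5), (row=2, col=4)
  Distance 3: (row=0, col=7), (row=1, col=6), (row=2, col=3), (row=2, col=5), (row=3, col=4)
  Distance 4: (row=0, col=8), (row=1, col=7), (row=2, col=2), (row=2, col=6), (row=3, col=3), (row=3, col=5), (row=4, col=4)  <- goal reached here
One shortest path (4 moves): (row=0, col=4) -> (row=0, col=3) -> (row=1, col=3) -> (row=2, col=3) -> (row=3, col=3)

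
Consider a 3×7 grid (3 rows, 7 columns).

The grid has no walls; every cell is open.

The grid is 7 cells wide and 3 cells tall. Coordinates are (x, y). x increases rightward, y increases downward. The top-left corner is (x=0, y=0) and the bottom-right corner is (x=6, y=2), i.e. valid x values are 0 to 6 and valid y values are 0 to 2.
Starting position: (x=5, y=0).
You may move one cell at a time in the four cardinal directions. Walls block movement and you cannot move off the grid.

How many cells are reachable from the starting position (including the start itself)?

Answer: Reachable cells: 21

Derivation:
BFS flood-fill from (x=5, y=0):
  Distance 0: (x=5, y=0)
  Distance 1: (x=4, y=0), (x=6, y=0), (x=5, y=1)
  Distance 2: (x=3, y=0), (x=4, y=1), (x=6, y=1), (x=5, y=2)
  Distance 3: (x=2, y=0), (x=3, y=1), (x=4, y=2), (x=6, y=2)
  Distance 4: (x=1, y=0), (x=2, y=1), (x=3, y=2)
  Distance 5: (x=0, y=0), (x=1, y=1), (x=2, y=2)
  Distance 6: (x=0, y=1), (x=1, y=2)
  Distance 7: (x=0, y=2)
Total reachable: 21 (grid has 21 open cells total)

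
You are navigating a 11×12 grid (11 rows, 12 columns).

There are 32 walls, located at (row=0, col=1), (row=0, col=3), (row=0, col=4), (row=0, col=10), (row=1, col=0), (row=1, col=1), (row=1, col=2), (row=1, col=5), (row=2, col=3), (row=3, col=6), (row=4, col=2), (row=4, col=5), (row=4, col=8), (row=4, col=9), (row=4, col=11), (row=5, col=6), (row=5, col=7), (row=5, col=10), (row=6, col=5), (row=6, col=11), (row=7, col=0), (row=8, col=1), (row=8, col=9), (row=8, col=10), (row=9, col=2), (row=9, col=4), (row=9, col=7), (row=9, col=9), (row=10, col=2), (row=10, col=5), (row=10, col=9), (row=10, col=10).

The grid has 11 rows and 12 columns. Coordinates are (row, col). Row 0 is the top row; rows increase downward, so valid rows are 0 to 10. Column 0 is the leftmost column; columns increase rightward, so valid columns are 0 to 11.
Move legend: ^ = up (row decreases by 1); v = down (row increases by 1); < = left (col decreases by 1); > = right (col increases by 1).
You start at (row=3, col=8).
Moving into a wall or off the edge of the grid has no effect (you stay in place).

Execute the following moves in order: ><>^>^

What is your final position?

Answer: Final position: (row=1, col=10)

Derivation:
Start: (row=3, col=8)
  > (right): (row=3, col=8) -> (row=3, col=9)
  < (left): (row=3, col=9) -> (row=3, col=8)
  > (right): (row=3, col=8) -> (row=3, col=9)
  ^ (up): (row=3, col=9) -> (row=2, col=9)
  > (right): (row=2, col=9) -> (row=2, col=10)
  ^ (up): (row=2, col=10) -> (row=1, col=10)
Final: (row=1, col=10)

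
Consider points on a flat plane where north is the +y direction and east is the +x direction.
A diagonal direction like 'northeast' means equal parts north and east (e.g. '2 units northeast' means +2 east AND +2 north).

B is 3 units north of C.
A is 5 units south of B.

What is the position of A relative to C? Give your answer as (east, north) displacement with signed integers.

Answer: A is at (east=0, north=-2) relative to C.

Derivation:
Place C at the origin (east=0, north=0).
  B is 3 units north of C: delta (east=+0, north=+3); B at (east=0, north=3).
  A is 5 units south of B: delta (east=+0, north=-5); A at (east=0, north=-2).
Therefore A relative to C: (east=0, north=-2).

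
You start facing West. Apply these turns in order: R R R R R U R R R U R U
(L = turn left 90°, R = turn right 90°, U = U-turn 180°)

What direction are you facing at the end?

Answer: Final heading: South

Derivation:
Start: West
  R (right (90° clockwise)) -> North
  R (right (90° clockwise)) -> East
  R (right (90° clockwise)) -> South
  R (right (90° clockwise)) -> West
  R (right (90° clockwise)) -> North
  U (U-turn (180°)) -> South
  R (right (90° clockwise)) -> West
  R (right (90° clockwise)) -> North
  R (right (90° clockwise)) -> East
  U (U-turn (180°)) -> West
  R (right (90° clockwise)) -> North
  U (U-turn (180°)) -> South
Final: South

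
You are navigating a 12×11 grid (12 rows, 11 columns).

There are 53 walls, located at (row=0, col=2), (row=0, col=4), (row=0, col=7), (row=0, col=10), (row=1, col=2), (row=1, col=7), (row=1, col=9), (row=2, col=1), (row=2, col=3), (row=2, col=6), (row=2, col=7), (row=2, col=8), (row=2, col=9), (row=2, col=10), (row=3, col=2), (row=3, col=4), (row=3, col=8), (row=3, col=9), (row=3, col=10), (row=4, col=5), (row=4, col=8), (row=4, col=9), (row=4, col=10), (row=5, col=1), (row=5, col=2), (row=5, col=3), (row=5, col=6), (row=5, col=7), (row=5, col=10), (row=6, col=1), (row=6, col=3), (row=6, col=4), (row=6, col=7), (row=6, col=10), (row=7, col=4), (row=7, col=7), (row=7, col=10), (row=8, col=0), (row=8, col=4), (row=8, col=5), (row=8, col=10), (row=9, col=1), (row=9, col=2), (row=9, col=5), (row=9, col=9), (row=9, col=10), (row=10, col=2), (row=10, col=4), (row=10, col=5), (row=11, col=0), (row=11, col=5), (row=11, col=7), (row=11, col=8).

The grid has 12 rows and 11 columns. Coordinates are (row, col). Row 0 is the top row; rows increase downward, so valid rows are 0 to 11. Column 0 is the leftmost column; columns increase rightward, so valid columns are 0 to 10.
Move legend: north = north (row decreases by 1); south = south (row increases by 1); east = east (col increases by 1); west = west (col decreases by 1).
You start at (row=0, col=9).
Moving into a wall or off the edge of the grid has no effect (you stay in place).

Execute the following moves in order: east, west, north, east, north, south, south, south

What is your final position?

Answer: Final position: (row=0, col=9)

Derivation:
Start: (row=0, col=9)
  east (east): blocked, stay at (row=0, col=9)
  west (west): (row=0, col=9) -> (row=0, col=8)
  north (north): blocked, stay at (row=0, col=8)
  east (east): (row=0, col=8) -> (row=0, col=9)
  north (north): blocked, stay at (row=0, col=9)
  [×3]south (south): blocked, stay at (row=0, col=9)
Final: (row=0, col=9)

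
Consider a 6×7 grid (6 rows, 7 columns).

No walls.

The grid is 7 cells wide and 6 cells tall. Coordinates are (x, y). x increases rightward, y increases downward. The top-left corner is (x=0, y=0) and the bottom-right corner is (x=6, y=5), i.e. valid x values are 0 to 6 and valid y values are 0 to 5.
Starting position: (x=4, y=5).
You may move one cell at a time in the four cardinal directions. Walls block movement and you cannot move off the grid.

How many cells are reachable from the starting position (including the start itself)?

Answer: Reachable cells: 42

Derivation:
BFS flood-fill from (x=4, y=5):
  Distance 0: (x=4, y=5)
  Distance 1: (x=4, y=4), (x=3, y=5), (x=5, y=5)
  Distance 2: (x=4, y=3), (x=3, y=4), (x=5, y=4), (x=2, y=5), (x=6, y=5)
  Distance 3: (x=4, y=2), (x=3, y=3), (x=5, y=3), (x=2, y=4), (x=6, y=4), (x=1, y=5)
  Distance 4: (x=4, y=1), (x=3, y=2), (x=5, y=2), (x=2, y=3), (x=6, y=3), (x=1, y=4), (x=0, y=5)
  Distance 5: (x=4, y=0), (x=3, y=1), (x=5, y=1), (x=2, y=2), (x=6, y=2), (x=1, y=3), (x=0, y=4)
  Distance 6: (x=3, y=0), (x=5, y=0), (x=2, y=1), (x=6, y=1), (x=1, y=2), (x=0, y=3)
  Distance 7: (x=2, y=0), (x=6, y=0), (x=1, y=1), (x=0, y=2)
  Distance 8: (x=1, y=0), (x=0, y=1)
  Distance 9: (x=0, y=0)
Total reachable: 42 (grid has 42 open cells total)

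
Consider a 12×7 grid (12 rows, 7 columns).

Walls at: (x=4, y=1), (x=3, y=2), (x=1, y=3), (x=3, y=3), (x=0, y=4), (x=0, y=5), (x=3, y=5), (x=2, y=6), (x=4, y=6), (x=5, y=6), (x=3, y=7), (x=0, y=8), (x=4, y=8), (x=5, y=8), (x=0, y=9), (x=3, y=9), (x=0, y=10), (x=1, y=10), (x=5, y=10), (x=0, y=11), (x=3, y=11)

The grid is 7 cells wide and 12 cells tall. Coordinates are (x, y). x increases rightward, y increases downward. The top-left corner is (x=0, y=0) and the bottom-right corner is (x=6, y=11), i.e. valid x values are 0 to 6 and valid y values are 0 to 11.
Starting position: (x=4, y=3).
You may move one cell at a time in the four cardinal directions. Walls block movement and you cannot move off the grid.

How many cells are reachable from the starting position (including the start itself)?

Answer: Reachable cells: 62

Derivation:
BFS flood-fill from (x=4, y=3):
  Distance 0: (x=4, y=3)
  Distance 1: (x=4, y=2), (x=5, y=3), (x=4, y=4)
  Distance 2: (x=5, y=2), (x=6, y=3), (x=3, y=4), (x=5, y=4), (x=4, y=5)
  Distance 3: (x=5, y=1), (x=6, y=2), (x=2, y=4), (x=6, y=4), (x=5, y=5)
  Distance 4: (x=5, y=0), (x=6, y=1), (x=2, y=3), (x=1, y=4), (x=2, y=5), (x=6, y=5)
  Distance 5: (x=4, y=0), (x=6, y=0), (x=2, y=2), (x=1, y=5), (x=6, y=6)
  Distance 6: (x=3, y=0), (x=2, y=1), (x=1, y=2), (x=1, y=6), (x=6, y=7)
  Distance 7: (x=2, y=0), (x=1, y=1), (x=3, y=1), (x=0, y=2), (x=0, y=6), (x=1, y=7), (x=5, y=7), (x=6, y=8)
  Distance 8: (x=1, y=0), (x=0, y=1), (x=0, y=3), (x=0, y=7), (x=2, y=7), (x=4, y=7), (x=1, y=8), (x=6, y=9)
  Distance 9: (x=0, y=0), (x=2, y=8), (x=1, y=9), (x=5, y=9), (x=6, y=10)
  Distance 10: (x=3, y=8), (x=2, y=9), (x=4, y=9), (x=6, y=11)
  Distance 11: (x=2, y=10), (x=4, y=10), (x=5, y=11)
  Distance 12: (x=3, y=10), (x=2, y=11), (x=4, y=11)
  Distance 13: (x=1, y=11)
Total reachable: 62 (grid has 63 open cells total)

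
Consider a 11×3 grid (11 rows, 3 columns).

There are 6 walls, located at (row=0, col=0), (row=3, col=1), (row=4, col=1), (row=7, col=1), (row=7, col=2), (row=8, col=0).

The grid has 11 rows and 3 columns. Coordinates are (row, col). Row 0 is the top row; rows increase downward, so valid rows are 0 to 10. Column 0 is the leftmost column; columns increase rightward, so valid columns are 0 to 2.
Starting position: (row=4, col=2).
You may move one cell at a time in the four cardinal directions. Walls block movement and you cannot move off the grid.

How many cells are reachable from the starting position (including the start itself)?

Answer: Reachable cells: 19

Derivation:
BFS flood-fill from (row=4, col=2):
  Distance 0: (row=4, col=2)
  Distance 1: (row=3, col=2), (row=5, col=2)
  Distance 2: (row=2, col=2), (row=5, col=1), (row=6, col=2)
  Distance 3: (row=1, col=2), (row=2, col=1), (row=5, col=0), (row=6, col=1)
  Distance 4: (row=0, col=2), (row=1, col=1), (row=2, col=0), (row=4, col=0), (row=6, col=0)
  Distance 5: (row=0, col=1), (row=1, col=0), (row=3, col=0), (row=7, col=0)
Total reachable: 19 (grid has 27 open cells total)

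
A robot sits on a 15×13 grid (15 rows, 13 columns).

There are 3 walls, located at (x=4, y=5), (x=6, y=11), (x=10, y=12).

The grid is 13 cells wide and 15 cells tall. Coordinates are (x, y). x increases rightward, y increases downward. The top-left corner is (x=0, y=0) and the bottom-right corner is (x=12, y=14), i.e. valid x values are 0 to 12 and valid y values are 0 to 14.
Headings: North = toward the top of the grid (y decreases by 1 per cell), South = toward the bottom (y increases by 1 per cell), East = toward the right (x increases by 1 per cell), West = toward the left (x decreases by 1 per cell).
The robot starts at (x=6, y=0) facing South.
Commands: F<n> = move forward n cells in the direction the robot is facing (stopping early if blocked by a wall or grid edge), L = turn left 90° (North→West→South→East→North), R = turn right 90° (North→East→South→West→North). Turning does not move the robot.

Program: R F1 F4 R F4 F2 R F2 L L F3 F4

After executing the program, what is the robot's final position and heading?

Answer: Final position: (x=0, y=0), facing West

Derivation:
Start: (x=6, y=0), facing South
  R: turn right, now facing West
  F1: move forward 1, now at (x=5, y=0)
  F4: move forward 4, now at (x=1, y=0)
  R: turn right, now facing North
  F4: move forward 0/4 (blocked), now at (x=1, y=0)
  F2: move forward 0/2 (blocked), now at (x=1, y=0)
  R: turn right, now facing East
  F2: move forward 2, now at (x=3, y=0)
  L: turn left, now facing North
  L: turn left, now facing West
  F3: move forward 3, now at (x=0, y=0)
  F4: move forward 0/4 (blocked), now at (x=0, y=0)
Final: (x=0, y=0), facing West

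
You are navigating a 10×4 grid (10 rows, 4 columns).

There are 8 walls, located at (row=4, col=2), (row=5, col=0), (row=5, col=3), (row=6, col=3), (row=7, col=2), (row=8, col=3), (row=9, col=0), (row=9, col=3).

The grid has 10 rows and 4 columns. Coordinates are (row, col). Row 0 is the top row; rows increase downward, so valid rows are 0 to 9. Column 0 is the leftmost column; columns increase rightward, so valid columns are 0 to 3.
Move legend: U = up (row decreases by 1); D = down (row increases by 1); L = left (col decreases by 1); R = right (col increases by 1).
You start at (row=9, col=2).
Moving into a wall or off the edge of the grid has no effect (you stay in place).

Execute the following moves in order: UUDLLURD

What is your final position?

Start: (row=9, col=2)
  U (up): (row=9, col=2) -> (row=8, col=2)
  U (up): blocked, stay at (row=8, col=2)
  D (down): (row=8, col=2) -> (row=9, col=2)
  L (left): (row=9, col=2) -> (row=9, col=1)
  L (left): blocked, stay at (row=9, col=1)
  U (up): (row=9, col=1) -> (row=8, col=1)
  R (right): (row=8, col=1) -> (row=8, col=2)
  D (down): (row=8, col=2) -> (row=9, col=2)
Final: (row=9, col=2)

Answer: Final position: (row=9, col=2)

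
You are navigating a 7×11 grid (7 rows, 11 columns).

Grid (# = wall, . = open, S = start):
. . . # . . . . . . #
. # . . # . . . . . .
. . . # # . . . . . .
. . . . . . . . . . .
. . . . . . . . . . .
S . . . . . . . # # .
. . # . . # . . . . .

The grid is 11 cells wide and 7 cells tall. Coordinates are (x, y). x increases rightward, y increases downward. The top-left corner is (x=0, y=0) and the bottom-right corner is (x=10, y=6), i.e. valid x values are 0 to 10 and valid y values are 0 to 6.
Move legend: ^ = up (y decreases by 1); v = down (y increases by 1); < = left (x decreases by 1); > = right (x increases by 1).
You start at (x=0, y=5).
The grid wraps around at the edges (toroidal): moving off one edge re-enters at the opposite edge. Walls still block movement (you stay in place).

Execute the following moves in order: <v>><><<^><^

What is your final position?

Answer: Final position: (x=10, y=4)

Derivation:
Start: (x=0, y=5)
  < (left): (x=0, y=5) -> (x=10, y=5)
  v (down): (x=10, y=5) -> (x=10, y=6)
  > (right): (x=10, y=6) -> (x=0, y=6)
  > (right): (x=0, y=6) -> (x=1, y=6)
  < (left): (x=1, y=6) -> (x=0, y=6)
  > (right): (x=0, y=6) -> (x=1, y=6)
  < (left): (x=1, y=6) -> (x=0, y=6)
  < (left): (x=0, y=6) -> (x=10, y=6)
  ^ (up): (x=10, y=6) -> (x=10, y=5)
  > (right): (x=10, y=5) -> (x=0, y=5)
  < (left): (x=0, y=5) -> (x=10, y=5)
  ^ (up): (x=10, y=5) -> (x=10, y=4)
Final: (x=10, y=4)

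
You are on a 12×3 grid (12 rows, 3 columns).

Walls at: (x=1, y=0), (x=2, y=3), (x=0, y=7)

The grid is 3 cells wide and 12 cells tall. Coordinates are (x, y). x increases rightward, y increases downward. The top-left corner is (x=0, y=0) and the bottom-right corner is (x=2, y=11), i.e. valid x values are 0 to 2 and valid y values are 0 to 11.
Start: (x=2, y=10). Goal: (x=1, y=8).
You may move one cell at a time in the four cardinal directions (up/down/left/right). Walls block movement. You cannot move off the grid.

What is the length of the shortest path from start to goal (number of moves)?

BFS from (x=2, y=10) until reaching (x=1, y=8):
  Distance 0: (x=2, y=10)
  Distance 1: (x=2, y=9), (x=1, y=10), (x=2, y=11)
  Distance 2: (x=2, y=8), (x=1, y=9), (x=0, y=10), (x=1, y=11)
  Distance 3: (x=2, y=7), (x=1, y=8), (x=0, y=9), (x=0, y=11)  <- goal reached here
One shortest path (3 moves): (x=2, y=10) -> (x=1, y=10) -> (x=1, y=9) -> (x=1, y=8)

Answer: Shortest path length: 3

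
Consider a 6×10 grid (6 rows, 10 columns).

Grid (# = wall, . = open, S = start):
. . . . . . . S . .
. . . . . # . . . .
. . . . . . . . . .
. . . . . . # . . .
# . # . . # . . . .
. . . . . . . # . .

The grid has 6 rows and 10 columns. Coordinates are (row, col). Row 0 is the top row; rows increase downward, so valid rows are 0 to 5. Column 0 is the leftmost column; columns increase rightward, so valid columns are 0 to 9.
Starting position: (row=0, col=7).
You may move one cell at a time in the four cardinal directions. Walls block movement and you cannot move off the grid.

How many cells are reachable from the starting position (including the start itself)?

Answer: Reachable cells: 54

Derivation:
BFS flood-fill from (row=0, col=7):
  Distance 0: (row=0, col=7)
  Distance 1: (row=0, col=6), (row=0, col=8), (row=1, col=7)
  Distance 2: (row=0, col=5), (row=0, col=9), (row=1, col=6), (row=1, col=8), (row=2, col=7)
  Distance 3: (row=0, col=4), (row=1, col=9), (row=2, col=6), (row=2, col=8), (row=3, col=7)
  Distance 4: (row=0, col=3), (row=1, col=4), (row=2, col=5), (row=2, col=9), (row=3, col=8), (row=4, col=7)
  Distance 5: (row=0, col=2), (row=1, col=3), (row=2, col=4), (row=3, col=5), (row=3, col=9), (row=4, col=6), (row=4, col=8)
  Distance 6: (row=0, col=1), (row=1, col=2), (row=2, col=3), (row=3, col=4), (row=4, col=9), (row=5, col=6), (row=5, col=8)
  Distance 7: (row=0, col=0), (row=1, col=1), (row=2, col=2), (row=3, col=3), (row=4, col=4), (row=5, col=5), (row=5, col=9)
  Distance 8: (row=1, col=0), (row=2, col=1), (row=3, col=2), (row=4, col=3), (row=5, col=4)
  Distance 9: (row=2, col=0), (row=3, col=1), (row=5, col=3)
  Distance 10: (row=3, col=0), (row=4, col=1), (row=5, col=2)
  Distance 11: (row=5, col=1)
  Distance 12: (row=5, col=0)
Total reachable: 54 (grid has 54 open cells total)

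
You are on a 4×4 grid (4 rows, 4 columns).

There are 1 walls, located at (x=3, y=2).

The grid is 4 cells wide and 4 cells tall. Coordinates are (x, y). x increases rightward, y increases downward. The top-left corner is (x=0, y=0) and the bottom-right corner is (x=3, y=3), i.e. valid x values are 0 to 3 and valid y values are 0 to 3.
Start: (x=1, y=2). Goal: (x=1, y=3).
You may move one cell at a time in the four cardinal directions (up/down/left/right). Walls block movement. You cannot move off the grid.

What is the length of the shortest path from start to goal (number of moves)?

Answer: Shortest path length: 1

Derivation:
BFS from (x=1, y=2) until reaching (x=1, y=3):
  Distance 0: (x=1, y=2)
  Distance 1: (x=1, y=1), (x=0, y=2), (x=2, y=2), (x=1, y=3)  <- goal reached here
One shortest path (1 moves): (x=1, y=2) -> (x=1, y=3)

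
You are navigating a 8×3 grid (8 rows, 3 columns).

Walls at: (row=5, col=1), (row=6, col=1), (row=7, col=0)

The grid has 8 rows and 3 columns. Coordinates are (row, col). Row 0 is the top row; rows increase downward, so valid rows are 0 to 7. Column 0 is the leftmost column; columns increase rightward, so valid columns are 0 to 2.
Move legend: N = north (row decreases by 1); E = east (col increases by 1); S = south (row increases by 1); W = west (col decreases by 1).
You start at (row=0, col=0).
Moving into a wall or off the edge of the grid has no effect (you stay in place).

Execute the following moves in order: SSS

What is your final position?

Answer: Final position: (row=3, col=0)

Derivation:
Start: (row=0, col=0)
  S (south): (row=0, col=0) -> (row=1, col=0)
  S (south): (row=1, col=0) -> (row=2, col=0)
  S (south): (row=2, col=0) -> (row=3, col=0)
Final: (row=3, col=0)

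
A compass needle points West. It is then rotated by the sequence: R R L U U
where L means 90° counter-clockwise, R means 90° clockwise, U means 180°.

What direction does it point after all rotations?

Start: West
  R (right (90° clockwise)) -> North
  R (right (90° clockwise)) -> East
  L (left (90° counter-clockwise)) -> North
  U (U-turn (180°)) -> South
  U (U-turn (180°)) -> North
Final: North

Answer: Final heading: North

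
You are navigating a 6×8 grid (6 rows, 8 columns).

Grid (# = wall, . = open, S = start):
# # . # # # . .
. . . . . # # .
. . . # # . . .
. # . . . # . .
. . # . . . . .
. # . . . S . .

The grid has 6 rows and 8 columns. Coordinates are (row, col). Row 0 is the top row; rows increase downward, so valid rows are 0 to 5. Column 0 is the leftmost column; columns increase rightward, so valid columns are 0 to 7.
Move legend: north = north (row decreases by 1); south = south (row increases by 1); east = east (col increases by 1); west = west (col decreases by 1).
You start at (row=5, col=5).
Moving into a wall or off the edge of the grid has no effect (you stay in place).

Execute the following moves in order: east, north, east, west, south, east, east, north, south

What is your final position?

Start: (row=5, col=5)
  east (east): (row=5, col=5) -> (row=5, col=6)
  north (north): (row=5, col=6) -> (row=4, col=6)
  east (east): (row=4, col=6) -> (row=4, col=7)
  west (west): (row=4, col=7) -> (row=4, col=6)
  south (south): (row=4, col=6) -> (row=5, col=6)
  east (east): (row=5, col=6) -> (row=5, col=7)
  east (east): blocked, stay at (row=5, col=7)
  north (north): (row=5, col=7) -> (row=4, col=7)
  south (south): (row=4, col=7) -> (row=5, col=7)
Final: (row=5, col=7)

Answer: Final position: (row=5, col=7)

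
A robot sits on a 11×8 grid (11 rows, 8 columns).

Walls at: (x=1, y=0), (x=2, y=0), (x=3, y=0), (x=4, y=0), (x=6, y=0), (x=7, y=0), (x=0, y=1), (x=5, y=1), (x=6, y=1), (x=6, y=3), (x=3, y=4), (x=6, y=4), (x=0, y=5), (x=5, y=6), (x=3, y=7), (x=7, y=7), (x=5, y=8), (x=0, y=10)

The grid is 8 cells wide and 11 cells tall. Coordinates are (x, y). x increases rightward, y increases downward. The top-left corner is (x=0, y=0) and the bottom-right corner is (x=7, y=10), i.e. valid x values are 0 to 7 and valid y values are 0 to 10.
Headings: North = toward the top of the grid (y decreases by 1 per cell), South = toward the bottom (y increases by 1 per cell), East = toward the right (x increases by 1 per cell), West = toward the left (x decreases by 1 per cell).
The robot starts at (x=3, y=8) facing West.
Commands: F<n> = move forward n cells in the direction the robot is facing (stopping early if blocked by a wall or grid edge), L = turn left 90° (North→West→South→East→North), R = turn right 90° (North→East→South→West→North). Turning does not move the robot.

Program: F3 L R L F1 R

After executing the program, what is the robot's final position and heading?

Answer: Final position: (x=0, y=9), facing West

Derivation:
Start: (x=3, y=8), facing West
  F3: move forward 3, now at (x=0, y=8)
  L: turn left, now facing South
  R: turn right, now facing West
  L: turn left, now facing South
  F1: move forward 1, now at (x=0, y=9)
  R: turn right, now facing West
Final: (x=0, y=9), facing West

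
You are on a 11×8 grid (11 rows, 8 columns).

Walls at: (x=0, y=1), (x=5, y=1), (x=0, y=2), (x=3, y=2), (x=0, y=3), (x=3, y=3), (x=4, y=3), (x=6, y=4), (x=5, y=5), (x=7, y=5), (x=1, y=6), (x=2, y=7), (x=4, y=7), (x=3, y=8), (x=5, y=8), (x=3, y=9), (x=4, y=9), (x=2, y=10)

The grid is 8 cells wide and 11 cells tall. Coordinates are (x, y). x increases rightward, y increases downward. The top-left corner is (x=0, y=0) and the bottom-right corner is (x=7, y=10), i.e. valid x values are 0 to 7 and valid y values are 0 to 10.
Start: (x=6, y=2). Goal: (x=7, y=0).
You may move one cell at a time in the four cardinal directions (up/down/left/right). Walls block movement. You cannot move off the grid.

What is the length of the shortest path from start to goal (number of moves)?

Answer: Shortest path length: 3

Derivation:
BFS from (x=6, y=2) until reaching (x=7, y=0):
  Distance 0: (x=6, y=2)
  Distance 1: (x=6, y=1), (x=5, y=2), (x=7, y=2), (x=6, y=3)
  Distance 2: (x=6, y=0), (x=7, y=1), (x=4, y=2), (x=5, y=3), (x=7, y=3)
  Distance 3: (x=5, y=0), (x=7, y=0), (x=4, y=1), (x=5, y=4), (x=7, y=4)  <- goal reached here
One shortest path (3 moves): (x=6, y=2) -> (x=7, y=2) -> (x=7, y=1) -> (x=7, y=0)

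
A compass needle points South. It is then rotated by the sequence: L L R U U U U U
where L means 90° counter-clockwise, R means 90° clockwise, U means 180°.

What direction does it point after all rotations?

Answer: Final heading: West

Derivation:
Start: South
  L (left (90° counter-clockwise)) -> East
  L (left (90° counter-clockwise)) -> North
  R (right (90° clockwise)) -> East
  U (U-turn (180°)) -> West
  U (U-turn (180°)) -> East
  U (U-turn (180°)) -> West
  U (U-turn (180°)) -> East
  U (U-turn (180°)) -> West
Final: West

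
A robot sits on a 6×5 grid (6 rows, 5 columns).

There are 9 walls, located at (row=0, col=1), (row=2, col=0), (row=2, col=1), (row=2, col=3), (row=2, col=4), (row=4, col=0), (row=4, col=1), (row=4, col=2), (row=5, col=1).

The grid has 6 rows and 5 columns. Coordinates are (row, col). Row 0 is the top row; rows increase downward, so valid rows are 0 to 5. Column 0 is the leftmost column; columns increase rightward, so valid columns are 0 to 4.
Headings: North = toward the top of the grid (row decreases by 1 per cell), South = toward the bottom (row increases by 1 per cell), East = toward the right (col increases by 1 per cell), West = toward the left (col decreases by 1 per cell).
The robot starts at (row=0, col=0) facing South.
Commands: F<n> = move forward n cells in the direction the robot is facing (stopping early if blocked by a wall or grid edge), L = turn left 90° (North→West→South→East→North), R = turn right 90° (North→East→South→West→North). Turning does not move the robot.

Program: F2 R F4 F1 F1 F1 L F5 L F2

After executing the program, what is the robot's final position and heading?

Answer: Final position: (row=1, col=2), facing East

Derivation:
Start: (row=0, col=0), facing South
  F2: move forward 1/2 (blocked), now at (row=1, col=0)
  R: turn right, now facing West
  F4: move forward 0/4 (blocked), now at (row=1, col=0)
  [×3]F1: move forward 0/1 (blocked), now at (row=1, col=0)
  L: turn left, now facing South
  F5: move forward 0/5 (blocked), now at (row=1, col=0)
  L: turn left, now facing East
  F2: move forward 2, now at (row=1, col=2)
Final: (row=1, col=2), facing East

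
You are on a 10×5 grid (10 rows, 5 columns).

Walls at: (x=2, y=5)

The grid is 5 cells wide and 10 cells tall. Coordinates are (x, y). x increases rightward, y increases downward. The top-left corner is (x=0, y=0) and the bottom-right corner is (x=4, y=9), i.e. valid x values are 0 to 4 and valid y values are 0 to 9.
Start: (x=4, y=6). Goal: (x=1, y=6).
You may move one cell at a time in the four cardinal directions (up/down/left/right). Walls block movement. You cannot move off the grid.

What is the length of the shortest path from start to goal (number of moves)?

BFS from (x=4, y=6) until reaching (x=1, y=6):
  Distance 0: (x=4, y=6)
  Distance 1: (x=4, y=5), (x=3, y=6), (x=4, y=7)
  Distance 2: (x=4, y=4), (x=3, y=5), (x=2, y=6), (x=3, y=7), (x=4, y=8)
  Distance 3: (x=4, y=3), (x=3, y=4), (x=1, y=6), (x=2, y=7), (x=3, y=8), (x=4, y=9)  <- goal reached here
One shortest path (3 moves): (x=4, y=6) -> (x=3, y=6) -> (x=2, y=6) -> (x=1, y=6)

Answer: Shortest path length: 3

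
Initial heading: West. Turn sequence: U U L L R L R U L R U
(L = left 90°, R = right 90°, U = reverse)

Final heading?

Start: West
  U (U-turn (180°)) -> East
  U (U-turn (180°)) -> West
  L (left (90° counter-clockwise)) -> South
  L (left (90° counter-clockwise)) -> East
  R (right (90° clockwise)) -> South
  L (left (90° counter-clockwise)) -> East
  R (right (90° clockwise)) -> South
  U (U-turn (180°)) -> North
  L (left (90° counter-clockwise)) -> West
  R (right (90° clockwise)) -> North
  U (U-turn (180°)) -> South
Final: South

Answer: Final heading: South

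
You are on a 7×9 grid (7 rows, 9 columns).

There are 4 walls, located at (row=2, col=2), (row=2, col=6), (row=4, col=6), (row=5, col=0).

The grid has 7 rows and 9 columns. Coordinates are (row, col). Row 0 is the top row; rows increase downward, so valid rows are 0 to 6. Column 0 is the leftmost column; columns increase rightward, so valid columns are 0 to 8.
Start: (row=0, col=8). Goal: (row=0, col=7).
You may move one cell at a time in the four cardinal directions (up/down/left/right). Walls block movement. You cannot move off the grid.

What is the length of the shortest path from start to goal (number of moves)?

Answer: Shortest path length: 1

Derivation:
BFS from (row=0, col=8) until reaching (row=0, col=7):
  Distance 0: (row=0, col=8)
  Distance 1: (row=0, col=7), (row=1, col=8)  <- goal reached here
One shortest path (1 moves): (row=0, col=8) -> (row=0, col=7)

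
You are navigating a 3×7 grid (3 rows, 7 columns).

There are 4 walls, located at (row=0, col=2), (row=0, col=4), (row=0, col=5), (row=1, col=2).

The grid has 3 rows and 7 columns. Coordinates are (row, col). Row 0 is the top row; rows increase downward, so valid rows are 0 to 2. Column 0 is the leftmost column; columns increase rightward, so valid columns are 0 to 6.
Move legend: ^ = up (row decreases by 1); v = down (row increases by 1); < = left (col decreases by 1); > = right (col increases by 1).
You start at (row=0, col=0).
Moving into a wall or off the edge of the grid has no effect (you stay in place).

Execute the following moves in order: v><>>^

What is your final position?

Start: (row=0, col=0)
  v (down): (row=0, col=0) -> (row=1, col=0)
  > (right): (row=1, col=0) -> (row=1, col=1)
  < (left): (row=1, col=1) -> (row=1, col=0)
  > (right): (row=1, col=0) -> (row=1, col=1)
  > (right): blocked, stay at (row=1, col=1)
  ^ (up): (row=1, col=1) -> (row=0, col=1)
Final: (row=0, col=1)

Answer: Final position: (row=0, col=1)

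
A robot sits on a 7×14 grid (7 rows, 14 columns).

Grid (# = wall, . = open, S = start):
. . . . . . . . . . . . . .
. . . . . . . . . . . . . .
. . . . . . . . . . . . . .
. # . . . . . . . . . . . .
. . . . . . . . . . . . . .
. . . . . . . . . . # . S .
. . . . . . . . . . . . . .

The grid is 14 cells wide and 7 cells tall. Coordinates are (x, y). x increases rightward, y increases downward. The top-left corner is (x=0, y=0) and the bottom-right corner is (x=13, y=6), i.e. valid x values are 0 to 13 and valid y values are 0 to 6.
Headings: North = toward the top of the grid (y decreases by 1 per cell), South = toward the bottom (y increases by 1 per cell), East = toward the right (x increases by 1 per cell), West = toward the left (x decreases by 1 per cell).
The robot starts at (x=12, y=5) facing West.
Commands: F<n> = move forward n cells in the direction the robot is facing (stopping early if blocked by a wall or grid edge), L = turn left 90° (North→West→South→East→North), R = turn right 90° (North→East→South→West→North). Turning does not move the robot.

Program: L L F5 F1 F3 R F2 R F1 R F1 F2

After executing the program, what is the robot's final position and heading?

Start: (x=12, y=5), facing West
  L: turn left, now facing South
  L: turn left, now facing East
  F5: move forward 1/5 (blocked), now at (x=13, y=5)
  F1: move forward 0/1 (blocked), now at (x=13, y=5)
  F3: move forward 0/3 (blocked), now at (x=13, y=5)
  R: turn right, now facing South
  F2: move forward 1/2 (blocked), now at (x=13, y=6)
  R: turn right, now facing West
  F1: move forward 1, now at (x=12, y=6)
  R: turn right, now facing North
  F1: move forward 1, now at (x=12, y=5)
  F2: move forward 2, now at (x=12, y=3)
Final: (x=12, y=3), facing North

Answer: Final position: (x=12, y=3), facing North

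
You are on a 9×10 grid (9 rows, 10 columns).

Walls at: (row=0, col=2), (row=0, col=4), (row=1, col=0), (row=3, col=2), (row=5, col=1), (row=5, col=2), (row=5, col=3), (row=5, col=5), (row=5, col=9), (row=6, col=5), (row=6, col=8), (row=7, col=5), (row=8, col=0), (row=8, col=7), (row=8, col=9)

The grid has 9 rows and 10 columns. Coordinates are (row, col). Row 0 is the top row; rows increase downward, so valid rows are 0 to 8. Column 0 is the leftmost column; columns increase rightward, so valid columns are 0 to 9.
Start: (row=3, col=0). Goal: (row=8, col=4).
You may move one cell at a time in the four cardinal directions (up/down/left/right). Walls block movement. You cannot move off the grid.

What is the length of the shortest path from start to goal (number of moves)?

Answer: Shortest path length: 9

Derivation:
BFS from (row=3, col=0) until reaching (row=8, col=4):
  Distance 0: (row=3, col=0)
  Distance 1: (row=2, col=0), (row=3, col=1), (row=4, col=0)
  Distance 2: (row=2, col=1), (row=4, col=1), (row=5, col=0)
  Distance 3: (row=1, col=1), (row=2, col=2), (row=4, col=2), (row=6, col=0)
  Distance 4: (row=0, col=1), (row=1, col=2), (row=2, col=3), (row=4, col=3), (row=6, col=1), (row=7, col=0)
  Distance 5: (row=0, col=0), (row=1, col=3), (row=2, col=4), (row=3, col=3), (row=4, col=4), (row=6, col=2), (row=7, col=1)
  Distance 6: (row=0, col=3), (row=1, col=4), (row=2, col=5), (row=3, col=4), (row=4, col=5), (row=5, col=4), (row=6, col=3), (row=7, col=2), (row=8, col=1)
  Distance 7: (row=1, col=5), (row=2, col=6), (row=3, col=5), (row=4, col=6), (row=6, col=4), (row=7, col=3), (row=8, col=2)
  Distance 8: (row=0, col=5), (row=1, col=6), (row=2, col=7), (row=3, col=6), (row=4, col=7), (row=5, col=6), (row=7, col=4), (row=8, col=3)
  Distance 9: (row=0, col=6), (row=1, col=7), (row=2, col=8), (row=3, col=7), (row=4, col=8), (row=5, col=7), (row=6, col=6), (row=8, col=4)  <- goal reached here
One shortest path (9 moves): (row=3, col=0) -> (row=3, col=1) -> (row=4, col=1) -> (row=4, col=2) -> (row=4, col=3) -> (row=4, col=4) -> (row=5, col=4) -> (row=6, col=4) -> (row=7, col=4) -> (row=8, col=4)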